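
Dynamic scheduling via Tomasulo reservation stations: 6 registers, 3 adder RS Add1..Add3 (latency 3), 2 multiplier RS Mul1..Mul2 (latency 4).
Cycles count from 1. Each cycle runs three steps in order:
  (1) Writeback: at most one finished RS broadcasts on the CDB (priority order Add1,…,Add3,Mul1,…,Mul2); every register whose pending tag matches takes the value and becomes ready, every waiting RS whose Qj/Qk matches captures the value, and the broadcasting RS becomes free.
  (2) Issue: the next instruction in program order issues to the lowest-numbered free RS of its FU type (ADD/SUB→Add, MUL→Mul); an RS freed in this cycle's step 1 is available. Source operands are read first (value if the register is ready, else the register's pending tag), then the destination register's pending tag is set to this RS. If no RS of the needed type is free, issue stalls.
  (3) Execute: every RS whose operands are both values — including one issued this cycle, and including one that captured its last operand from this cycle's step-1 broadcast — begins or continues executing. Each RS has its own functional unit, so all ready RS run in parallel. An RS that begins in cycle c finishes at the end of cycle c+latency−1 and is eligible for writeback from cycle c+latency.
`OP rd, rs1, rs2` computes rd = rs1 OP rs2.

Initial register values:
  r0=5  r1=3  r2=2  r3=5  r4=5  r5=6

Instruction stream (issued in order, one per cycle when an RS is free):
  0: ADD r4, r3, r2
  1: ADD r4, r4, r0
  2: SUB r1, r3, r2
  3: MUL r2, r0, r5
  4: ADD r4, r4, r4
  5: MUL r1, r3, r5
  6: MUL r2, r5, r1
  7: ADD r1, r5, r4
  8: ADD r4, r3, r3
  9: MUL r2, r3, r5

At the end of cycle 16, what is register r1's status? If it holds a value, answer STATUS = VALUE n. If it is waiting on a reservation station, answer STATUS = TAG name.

  c1: issue ADD r4<-Add1  regs: r0:5,r1:3,r2:2,r3:5,r4:Add1,r5:6
  c2: issue ADD r4<-Add2  regs: r0:5,r1:3,r2:2,r3:5,r4:Add2,r5:6
  c3: issue SUB r1<-Add3  regs: r0:5,r1:Add3,r2:2,r3:5,r4:Add2,r5:6
  c4: CDB Add1=7; issue MUL r2<-Mul1  regs: r0:5,r1:Add3,r2:Mul1,r3:5,r4:Add2,r5:6
  c5: issue ADD r4<-Add1  regs: r0:5,r1:Add3,r2:Mul1,r3:5,r4:Add1,r5:6
  c6: CDB Add3=3; issue MUL r1<-Mul2  regs: r0:5,r1:Mul2,r2:Mul1,r3:5,r4:Add1,r5:6
  c7: CDB Add2=12; stall  regs: r0:5,r1:Mul2,r2:Mul1,r3:5,r4:Add1,r5:6
  c8: CDB Mul1=30; issue MUL r2<-Mul1  regs: r0:5,r1:Mul2,r2:Mul1,r3:5,r4:Add1,r5:6
  c9: issue ADD r1<-Add2  regs: r0:5,r1:Add2,r2:Mul1,r3:5,r4:Add1,r5:6
  c10: CDB Add1=24; issue ADD r4<-Add1  regs: r0:5,r1:Add2,r2:Mul1,r3:5,r4:Add1,r5:6
  c11: CDB Mul2=30; issue MUL r2<-Mul2  regs: r0:5,r1:Add2,r2:Mul2,r3:5,r4:Add1,r5:6
  c12: -  regs: r0:5,r1:Add2,r2:Mul2,r3:5,r4:Add1,r5:6
  c13: CDB Add1=10  regs: r0:5,r1:Add2,r2:Mul2,r3:5,r4:10,r5:6
  c14: CDB Add2=30  regs: r0:5,r1:30,r2:Mul2,r3:5,r4:10,r5:6
  c15: CDB Mul1=180  regs: r0:5,r1:30,r2:Mul2,r3:5,r4:10,r5:6
  c16: CDB Mul2=30  regs: r0:5,r1:30,r2:30,r3:5,r4:10,r5:6

STATUS = VALUE 30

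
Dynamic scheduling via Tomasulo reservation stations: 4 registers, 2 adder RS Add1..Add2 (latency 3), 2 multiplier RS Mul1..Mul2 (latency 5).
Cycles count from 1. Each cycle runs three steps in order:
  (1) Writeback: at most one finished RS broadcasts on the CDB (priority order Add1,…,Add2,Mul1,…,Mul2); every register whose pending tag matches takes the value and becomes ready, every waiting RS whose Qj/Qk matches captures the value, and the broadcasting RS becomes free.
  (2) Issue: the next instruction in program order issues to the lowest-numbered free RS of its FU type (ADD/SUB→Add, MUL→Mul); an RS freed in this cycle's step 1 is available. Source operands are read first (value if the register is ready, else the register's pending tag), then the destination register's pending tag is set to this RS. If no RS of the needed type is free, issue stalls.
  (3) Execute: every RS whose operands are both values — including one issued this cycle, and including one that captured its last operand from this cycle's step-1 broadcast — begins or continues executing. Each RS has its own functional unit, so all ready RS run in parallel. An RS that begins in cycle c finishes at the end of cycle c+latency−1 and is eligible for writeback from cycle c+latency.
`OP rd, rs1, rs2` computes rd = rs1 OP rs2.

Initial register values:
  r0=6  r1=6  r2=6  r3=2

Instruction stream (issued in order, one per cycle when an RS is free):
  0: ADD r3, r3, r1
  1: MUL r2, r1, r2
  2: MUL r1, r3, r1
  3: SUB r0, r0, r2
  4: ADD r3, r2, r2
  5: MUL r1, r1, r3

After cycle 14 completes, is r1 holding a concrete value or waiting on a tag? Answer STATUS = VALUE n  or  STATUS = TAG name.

STATUS = TAG Mul1

c1: issue ADD r3<-Add1 | r0:6,r1:6,r2:6,r3:Add1
c2: issue MUL r2<-Mul1 | r0:6,r1:6,r2:Mul1,r3:Add1
c3: issue MUL r1<-Mul2 | r0:6,r1:Mul2,r2:Mul1,r3:Add1
c4: CDB Add1=8; issue SUB r0<-Add1 | r0:Add1,r1:Mul2,r2:Mul1,r3:8
c5: issue ADD r3<-Add2 | r0:Add1,r1:Mul2,r2:Mul1,r3:Add2
c6: stall | r0:Add1,r1:Mul2,r2:Mul1,r3:Add2
c7: CDB Mul1=36; issue MUL r1<-Mul1 | r0:Add1,r1:Mul1,r2:36,r3:Add2
c8: - | r0:Add1,r1:Mul1,r2:36,r3:Add2
c9: CDB Mul2=48 | r0:Add1,r1:Mul1,r2:36,r3:Add2
c10: CDB Add1=-30 | r0:-30,r1:Mul1,r2:36,r3:Add2
c11: CDB Add2=72 | r0:-30,r1:Mul1,r2:36,r3:72
c12: - | r0:-30,r1:Mul1,r2:36,r3:72
c13: - | r0:-30,r1:Mul1,r2:36,r3:72
c14: - | r0:-30,r1:Mul1,r2:36,r3:72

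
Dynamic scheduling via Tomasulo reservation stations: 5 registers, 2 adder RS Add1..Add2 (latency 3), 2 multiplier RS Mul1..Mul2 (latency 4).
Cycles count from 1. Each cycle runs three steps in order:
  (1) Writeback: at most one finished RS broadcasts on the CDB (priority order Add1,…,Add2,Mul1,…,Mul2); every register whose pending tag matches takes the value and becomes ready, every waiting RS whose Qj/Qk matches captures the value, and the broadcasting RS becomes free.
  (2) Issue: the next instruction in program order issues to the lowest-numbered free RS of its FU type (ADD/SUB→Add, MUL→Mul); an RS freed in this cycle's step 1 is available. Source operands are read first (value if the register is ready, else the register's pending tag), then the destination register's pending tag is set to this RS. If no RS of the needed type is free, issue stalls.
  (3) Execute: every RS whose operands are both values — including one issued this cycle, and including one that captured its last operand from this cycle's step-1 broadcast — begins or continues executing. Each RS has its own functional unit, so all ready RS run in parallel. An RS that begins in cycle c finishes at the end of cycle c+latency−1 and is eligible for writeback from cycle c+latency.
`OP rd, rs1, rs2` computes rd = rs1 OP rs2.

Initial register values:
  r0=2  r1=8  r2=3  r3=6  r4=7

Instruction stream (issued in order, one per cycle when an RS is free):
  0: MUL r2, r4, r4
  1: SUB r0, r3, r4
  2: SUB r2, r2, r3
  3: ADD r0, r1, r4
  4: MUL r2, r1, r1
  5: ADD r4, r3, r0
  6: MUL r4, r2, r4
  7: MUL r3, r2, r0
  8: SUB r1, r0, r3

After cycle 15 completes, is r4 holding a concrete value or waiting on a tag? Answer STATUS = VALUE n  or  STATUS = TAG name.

STATUS = VALUE 1344

c1: issue MUL r2<-Mul1 | r0:2,r1:8,r2:Mul1,r3:6,r4:7
c2: issue SUB r0<-Add1 | r0:Add1,r1:8,r2:Mul1,r3:6,r4:7
c3: issue SUB r2<-Add2 | r0:Add1,r1:8,r2:Add2,r3:6,r4:7
c4: stall | r0:Add1,r1:8,r2:Add2,r3:6,r4:7
c5: CDB Add1=-1; issue ADD r0<-Add1 | r0:Add1,r1:8,r2:Add2,r3:6,r4:7
c6: CDB Mul1=49; issue MUL r2<-Mul1 | r0:Add1,r1:8,r2:Mul1,r3:6,r4:7
c7: stall | r0:Add1,r1:8,r2:Mul1,r3:6,r4:7
c8: CDB Add1=15; issue ADD r4<-Add1 | r0:15,r1:8,r2:Mul1,r3:6,r4:Add1
c9: CDB Add2=43; issue MUL r4<-Mul2 | r0:15,r1:8,r2:Mul1,r3:6,r4:Mul2
c10: CDB Mul1=64; issue MUL r3<-Mul1 | r0:15,r1:8,r2:64,r3:Mul1,r4:Mul2
c11: CDB Add1=21; issue SUB r1<-Add1 | r0:15,r1:Add1,r2:64,r3:Mul1,r4:Mul2
c12: - | r0:15,r1:Add1,r2:64,r3:Mul1,r4:Mul2
c13: - | r0:15,r1:Add1,r2:64,r3:Mul1,r4:Mul2
c14: CDB Mul1=960 | r0:15,r1:Add1,r2:64,r3:960,r4:Mul2
c15: CDB Mul2=1344 | r0:15,r1:Add1,r2:64,r3:960,r4:1344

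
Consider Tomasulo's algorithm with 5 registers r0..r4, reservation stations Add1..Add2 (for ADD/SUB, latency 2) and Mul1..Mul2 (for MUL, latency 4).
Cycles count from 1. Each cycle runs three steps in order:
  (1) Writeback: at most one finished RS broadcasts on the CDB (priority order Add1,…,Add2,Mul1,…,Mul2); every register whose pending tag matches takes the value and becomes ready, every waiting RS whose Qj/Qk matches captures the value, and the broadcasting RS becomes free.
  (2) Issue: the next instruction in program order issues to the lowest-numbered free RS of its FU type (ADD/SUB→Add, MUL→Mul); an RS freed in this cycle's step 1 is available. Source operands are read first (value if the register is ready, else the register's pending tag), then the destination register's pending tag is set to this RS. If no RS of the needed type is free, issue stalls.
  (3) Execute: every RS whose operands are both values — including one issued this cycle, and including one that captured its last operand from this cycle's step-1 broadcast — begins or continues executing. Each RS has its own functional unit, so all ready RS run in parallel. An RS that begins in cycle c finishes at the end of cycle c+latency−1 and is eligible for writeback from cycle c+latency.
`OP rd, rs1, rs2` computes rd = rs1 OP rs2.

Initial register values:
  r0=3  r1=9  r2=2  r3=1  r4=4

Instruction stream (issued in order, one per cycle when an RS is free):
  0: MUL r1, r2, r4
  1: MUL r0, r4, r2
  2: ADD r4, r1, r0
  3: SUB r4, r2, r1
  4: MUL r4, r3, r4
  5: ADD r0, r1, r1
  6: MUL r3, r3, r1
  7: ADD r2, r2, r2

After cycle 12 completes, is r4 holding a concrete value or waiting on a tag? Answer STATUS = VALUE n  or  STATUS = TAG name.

STATUS = VALUE -6

c1: issue MUL r1<-Mul1 | r0:3,r1:Mul1,r2:2,r3:1,r4:4
c2: issue MUL r0<-Mul2 | r0:Mul2,r1:Mul1,r2:2,r3:1,r4:4
c3: issue ADD r4<-Add1 | r0:Mul2,r1:Mul1,r2:2,r3:1,r4:Add1
c4: issue SUB r4<-Add2 | r0:Mul2,r1:Mul1,r2:2,r3:1,r4:Add2
c5: CDB Mul1=8; issue MUL r4<-Mul1 | r0:Mul2,r1:8,r2:2,r3:1,r4:Mul1
c6: CDB Mul2=8; stall | r0:8,r1:8,r2:2,r3:1,r4:Mul1
c7: CDB Add2=-6; issue ADD r0<-Add2 | r0:Add2,r1:8,r2:2,r3:1,r4:Mul1
c8: CDB Add1=16; issue MUL r3<-Mul2 | r0:Add2,r1:8,r2:2,r3:Mul2,r4:Mul1
c9: CDB Add2=16; issue ADD r2<-Add1 | r0:16,r1:8,r2:Add1,r3:Mul2,r4:Mul1
c10: - | r0:16,r1:8,r2:Add1,r3:Mul2,r4:Mul1
c11: CDB Add1=4 | r0:16,r1:8,r2:4,r3:Mul2,r4:Mul1
c12: CDB Mul1=-6 | r0:16,r1:8,r2:4,r3:Mul2,r4:-6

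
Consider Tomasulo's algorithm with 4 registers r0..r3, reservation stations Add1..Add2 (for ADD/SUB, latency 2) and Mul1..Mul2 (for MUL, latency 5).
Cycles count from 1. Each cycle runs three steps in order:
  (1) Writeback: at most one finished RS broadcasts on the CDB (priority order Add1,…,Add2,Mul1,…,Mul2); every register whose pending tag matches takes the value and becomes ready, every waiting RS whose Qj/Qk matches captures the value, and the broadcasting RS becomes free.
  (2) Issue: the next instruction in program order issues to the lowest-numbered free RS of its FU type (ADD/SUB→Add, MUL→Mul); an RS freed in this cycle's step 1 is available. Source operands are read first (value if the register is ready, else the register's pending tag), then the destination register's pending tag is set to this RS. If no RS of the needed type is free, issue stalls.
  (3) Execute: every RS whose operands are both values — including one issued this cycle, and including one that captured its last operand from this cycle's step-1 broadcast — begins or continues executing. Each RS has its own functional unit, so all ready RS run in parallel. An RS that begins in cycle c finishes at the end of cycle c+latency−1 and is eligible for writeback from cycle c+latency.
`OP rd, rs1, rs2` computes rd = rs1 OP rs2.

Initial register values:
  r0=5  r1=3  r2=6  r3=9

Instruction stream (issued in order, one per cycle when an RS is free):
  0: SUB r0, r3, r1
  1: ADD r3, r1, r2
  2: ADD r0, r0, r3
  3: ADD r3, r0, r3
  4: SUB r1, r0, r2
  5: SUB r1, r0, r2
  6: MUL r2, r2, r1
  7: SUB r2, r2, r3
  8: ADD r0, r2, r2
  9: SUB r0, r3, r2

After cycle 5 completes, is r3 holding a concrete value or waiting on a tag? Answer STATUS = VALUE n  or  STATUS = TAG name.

  c1: issue SUB r0<-Add1  regs: r0:Add1,r1:3,r2:6,r3:9
  c2: issue ADD r3<-Add2  regs: r0:Add1,r1:3,r2:6,r3:Add2
  c3: CDB Add1=6; issue ADD r0<-Add1  regs: r0:Add1,r1:3,r2:6,r3:Add2
  c4: CDB Add2=9; issue ADD r3<-Add2  regs: r0:Add1,r1:3,r2:6,r3:Add2
  c5: stall  regs: r0:Add1,r1:3,r2:6,r3:Add2

STATUS = TAG Add2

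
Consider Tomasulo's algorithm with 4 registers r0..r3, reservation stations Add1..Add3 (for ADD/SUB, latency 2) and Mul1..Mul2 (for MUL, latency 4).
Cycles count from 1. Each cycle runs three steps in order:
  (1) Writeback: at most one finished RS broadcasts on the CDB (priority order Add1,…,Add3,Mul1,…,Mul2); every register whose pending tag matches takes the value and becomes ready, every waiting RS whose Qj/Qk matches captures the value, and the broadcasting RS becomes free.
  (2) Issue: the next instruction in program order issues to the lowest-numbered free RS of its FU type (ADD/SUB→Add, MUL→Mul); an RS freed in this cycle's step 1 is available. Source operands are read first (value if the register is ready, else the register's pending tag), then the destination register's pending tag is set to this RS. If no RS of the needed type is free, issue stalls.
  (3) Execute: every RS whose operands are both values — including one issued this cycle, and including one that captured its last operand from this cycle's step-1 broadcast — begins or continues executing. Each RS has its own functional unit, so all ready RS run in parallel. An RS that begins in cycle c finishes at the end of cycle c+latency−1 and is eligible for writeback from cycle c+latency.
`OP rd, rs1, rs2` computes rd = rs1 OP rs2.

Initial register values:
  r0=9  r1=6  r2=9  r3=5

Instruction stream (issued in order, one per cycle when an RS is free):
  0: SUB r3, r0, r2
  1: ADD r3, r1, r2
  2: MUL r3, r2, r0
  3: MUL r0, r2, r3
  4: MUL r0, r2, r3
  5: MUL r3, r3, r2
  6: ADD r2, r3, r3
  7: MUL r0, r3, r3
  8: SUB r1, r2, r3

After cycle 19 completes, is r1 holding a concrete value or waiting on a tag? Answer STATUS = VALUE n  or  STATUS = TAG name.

  c1: issue SUB r3<-Add1  regs: r0:9,r1:6,r2:9,r3:Add1
  c2: issue ADD r3<-Add2  regs: r0:9,r1:6,r2:9,r3:Add2
  c3: CDB Add1=0; issue MUL r3<-Mul1  regs: r0:9,r1:6,r2:9,r3:Mul1
  c4: CDB Add2=15; issue MUL r0<-Mul2  regs: r0:Mul2,r1:6,r2:9,r3:Mul1
  c5: stall  regs: r0:Mul2,r1:6,r2:9,r3:Mul1
  c6: stall  regs: r0:Mul2,r1:6,r2:9,r3:Mul1
  c7: CDB Mul1=81; issue MUL r0<-Mul1  regs: r0:Mul1,r1:6,r2:9,r3:81
  c8: stall  regs: r0:Mul1,r1:6,r2:9,r3:81
  c9: stall  regs: r0:Mul1,r1:6,r2:9,r3:81
  c10: stall  regs: r0:Mul1,r1:6,r2:9,r3:81
  c11: CDB Mul1=729; issue MUL r3<-Mul1  regs: r0:729,r1:6,r2:9,r3:Mul1
  c12: CDB Mul2=729; issue ADD r2<-Add1  regs: r0:729,r1:6,r2:Add1,r3:Mul1
  c13: issue MUL r0<-Mul2  regs: r0:Mul2,r1:6,r2:Add1,r3:Mul1
  c14: issue SUB r1<-Add2  regs: r0:Mul2,r1:Add2,r2:Add1,r3:Mul1
  c15: CDB Mul1=729  regs: r0:Mul2,r1:Add2,r2:Add1,r3:729
  c16: -  regs: r0:Mul2,r1:Add2,r2:Add1,r3:729
  c17: CDB Add1=1458  regs: r0:Mul2,r1:Add2,r2:1458,r3:729
  c18: -  regs: r0:Mul2,r1:Add2,r2:1458,r3:729
  c19: CDB Add2=729  regs: r0:Mul2,r1:729,r2:1458,r3:729

STATUS = VALUE 729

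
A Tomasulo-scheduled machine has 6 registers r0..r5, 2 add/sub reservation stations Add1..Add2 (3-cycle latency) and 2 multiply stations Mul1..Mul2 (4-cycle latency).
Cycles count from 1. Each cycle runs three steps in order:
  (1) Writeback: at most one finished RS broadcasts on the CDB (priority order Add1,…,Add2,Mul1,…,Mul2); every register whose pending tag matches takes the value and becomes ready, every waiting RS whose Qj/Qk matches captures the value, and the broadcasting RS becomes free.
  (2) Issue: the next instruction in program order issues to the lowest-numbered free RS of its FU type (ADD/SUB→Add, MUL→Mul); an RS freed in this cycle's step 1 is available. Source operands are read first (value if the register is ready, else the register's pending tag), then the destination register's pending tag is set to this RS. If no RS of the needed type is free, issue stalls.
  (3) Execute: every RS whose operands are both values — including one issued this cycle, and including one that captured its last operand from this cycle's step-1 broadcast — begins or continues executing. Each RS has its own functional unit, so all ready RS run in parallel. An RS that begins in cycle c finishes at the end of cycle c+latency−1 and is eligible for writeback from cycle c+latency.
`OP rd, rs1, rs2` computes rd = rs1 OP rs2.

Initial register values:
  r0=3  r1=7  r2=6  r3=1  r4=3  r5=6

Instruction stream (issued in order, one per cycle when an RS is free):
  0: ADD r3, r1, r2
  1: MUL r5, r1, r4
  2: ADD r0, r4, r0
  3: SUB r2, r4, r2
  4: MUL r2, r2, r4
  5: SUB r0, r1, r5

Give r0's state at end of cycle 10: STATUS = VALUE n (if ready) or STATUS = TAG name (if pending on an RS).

STATUS = TAG Add2

c1: issue ADD r3<-Add1 | r0:3,r1:7,r2:6,r3:Add1,r4:3,r5:6
c2: issue MUL r5<-Mul1 | r0:3,r1:7,r2:6,r3:Add1,r4:3,r5:Mul1
c3: issue ADD r0<-Add2 | r0:Add2,r1:7,r2:6,r3:Add1,r4:3,r5:Mul1
c4: CDB Add1=13; issue SUB r2<-Add1 | r0:Add2,r1:7,r2:Add1,r3:13,r4:3,r5:Mul1
c5: issue MUL r2<-Mul2 | r0:Add2,r1:7,r2:Mul2,r3:13,r4:3,r5:Mul1
c6: CDB Add2=6; issue SUB r0<-Add2 | r0:Add2,r1:7,r2:Mul2,r3:13,r4:3,r5:Mul1
c7: CDB Add1=-3 | r0:Add2,r1:7,r2:Mul2,r3:13,r4:3,r5:Mul1
c8: CDB Mul1=21 | r0:Add2,r1:7,r2:Mul2,r3:13,r4:3,r5:21
c9: - | r0:Add2,r1:7,r2:Mul2,r3:13,r4:3,r5:21
c10: - | r0:Add2,r1:7,r2:Mul2,r3:13,r4:3,r5:21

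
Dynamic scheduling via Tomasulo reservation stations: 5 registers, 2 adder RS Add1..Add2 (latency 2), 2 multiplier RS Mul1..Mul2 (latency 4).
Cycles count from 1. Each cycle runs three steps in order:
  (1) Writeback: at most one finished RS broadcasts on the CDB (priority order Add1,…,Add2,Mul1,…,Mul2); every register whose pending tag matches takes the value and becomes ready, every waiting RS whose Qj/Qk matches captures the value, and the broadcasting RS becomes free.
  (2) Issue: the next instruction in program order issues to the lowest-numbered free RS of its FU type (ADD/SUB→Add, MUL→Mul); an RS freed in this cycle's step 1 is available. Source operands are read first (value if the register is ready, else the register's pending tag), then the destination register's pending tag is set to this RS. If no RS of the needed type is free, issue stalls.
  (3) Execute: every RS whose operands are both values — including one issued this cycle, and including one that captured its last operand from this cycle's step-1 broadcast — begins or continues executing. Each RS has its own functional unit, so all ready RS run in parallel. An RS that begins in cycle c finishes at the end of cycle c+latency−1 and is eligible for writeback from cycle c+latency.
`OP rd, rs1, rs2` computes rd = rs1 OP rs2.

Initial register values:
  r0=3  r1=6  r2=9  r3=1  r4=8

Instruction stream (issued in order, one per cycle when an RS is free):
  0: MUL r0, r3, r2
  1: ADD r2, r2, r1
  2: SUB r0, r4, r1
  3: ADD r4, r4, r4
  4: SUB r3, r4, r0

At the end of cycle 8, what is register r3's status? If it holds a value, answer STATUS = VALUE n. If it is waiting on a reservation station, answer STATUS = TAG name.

cycle 1: issue MUL r0<-Mul1 // r0:Mul1,r1:6,r2:9,r3:1,r4:8
cycle 2: issue ADD r2<-Add1 // r0:Mul1,r1:6,r2:Add1,r3:1,r4:8
cycle 3: issue SUB r0<-Add2 // r0:Add2,r1:6,r2:Add1,r3:1,r4:8
cycle 4: CDB Add1=15; issue ADD r4<-Add1 // r0:Add2,r1:6,r2:15,r3:1,r4:Add1
cycle 5: CDB Add2=2; issue SUB r3<-Add2 // r0:2,r1:6,r2:15,r3:Add2,r4:Add1
cycle 6: CDB Add1=16 // r0:2,r1:6,r2:15,r3:Add2,r4:16
cycle 7: CDB Mul1=9 // r0:2,r1:6,r2:15,r3:Add2,r4:16
cycle 8: CDB Add2=14 // r0:2,r1:6,r2:15,r3:14,r4:16

STATUS = VALUE 14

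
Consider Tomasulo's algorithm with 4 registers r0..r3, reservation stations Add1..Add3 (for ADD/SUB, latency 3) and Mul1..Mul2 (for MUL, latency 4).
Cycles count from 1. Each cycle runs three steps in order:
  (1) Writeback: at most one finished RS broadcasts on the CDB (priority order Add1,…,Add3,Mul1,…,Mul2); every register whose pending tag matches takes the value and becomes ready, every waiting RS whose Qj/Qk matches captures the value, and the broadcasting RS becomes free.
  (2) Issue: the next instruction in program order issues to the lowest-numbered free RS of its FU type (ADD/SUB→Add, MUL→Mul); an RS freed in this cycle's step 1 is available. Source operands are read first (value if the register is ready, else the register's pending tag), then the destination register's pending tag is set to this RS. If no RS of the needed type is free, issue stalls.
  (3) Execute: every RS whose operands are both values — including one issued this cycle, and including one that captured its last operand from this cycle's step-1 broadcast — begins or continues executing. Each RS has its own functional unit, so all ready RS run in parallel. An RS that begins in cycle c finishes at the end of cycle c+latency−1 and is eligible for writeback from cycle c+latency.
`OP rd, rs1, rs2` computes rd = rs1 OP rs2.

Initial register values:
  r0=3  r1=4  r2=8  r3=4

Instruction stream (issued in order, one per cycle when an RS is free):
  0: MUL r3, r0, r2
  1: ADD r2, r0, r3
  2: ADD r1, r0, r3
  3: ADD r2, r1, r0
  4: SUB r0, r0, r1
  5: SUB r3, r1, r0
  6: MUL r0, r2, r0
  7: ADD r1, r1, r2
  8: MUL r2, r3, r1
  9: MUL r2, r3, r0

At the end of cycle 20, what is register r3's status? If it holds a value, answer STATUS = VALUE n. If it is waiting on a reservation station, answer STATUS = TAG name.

STATUS = VALUE 51

cycle 1: issue MUL r3<-Mul1 // r0:3,r1:4,r2:8,r3:Mul1
cycle 2: issue ADD r2<-Add1 // r0:3,r1:4,r2:Add1,r3:Mul1
cycle 3: issue ADD r1<-Add2 // r0:3,r1:Add2,r2:Add1,r3:Mul1
cycle 4: issue ADD r2<-Add3 // r0:3,r1:Add2,r2:Add3,r3:Mul1
cycle 5: CDB Mul1=24; stall // r0:3,r1:Add2,r2:Add3,r3:24
cycle 6: stall // r0:3,r1:Add2,r2:Add3,r3:24
cycle 7: stall // r0:3,r1:Add2,r2:Add3,r3:24
cycle 8: CDB Add1=27; issue SUB r0<-Add1 // r0:Add1,r1:Add2,r2:Add3,r3:24
cycle 9: CDB Add2=27; issue SUB r3<-Add2 // r0:Add1,r1:27,r2:Add3,r3:Add2
cycle 10: issue MUL r0<-Mul1 // r0:Mul1,r1:27,r2:Add3,r3:Add2
cycle 11: stall // r0:Mul1,r1:27,r2:Add3,r3:Add2
cycle 12: CDB Add1=-24; issue ADD r1<-Add1 // r0:Mul1,r1:Add1,r2:Add3,r3:Add2
cycle 13: CDB Add3=30; issue MUL r2<-Mul2 // r0:Mul1,r1:Add1,r2:Mul2,r3:Add2
cycle 14: stall // r0:Mul1,r1:Add1,r2:Mul2,r3:Add2
cycle 15: CDB Add2=51; stall // r0:Mul1,r1:Add1,r2:Mul2,r3:51
cycle 16: CDB Add1=57; stall // r0:Mul1,r1:57,r2:Mul2,r3:51
cycle 17: CDB Mul1=-720; issue MUL r2<-Mul1 // r0:-720,r1:57,r2:Mul1,r3:51
cycle 18: - // r0:-720,r1:57,r2:Mul1,r3:51
cycle 19: - // r0:-720,r1:57,r2:Mul1,r3:51
cycle 20: CDB Mul2=2907 // r0:-720,r1:57,r2:Mul1,r3:51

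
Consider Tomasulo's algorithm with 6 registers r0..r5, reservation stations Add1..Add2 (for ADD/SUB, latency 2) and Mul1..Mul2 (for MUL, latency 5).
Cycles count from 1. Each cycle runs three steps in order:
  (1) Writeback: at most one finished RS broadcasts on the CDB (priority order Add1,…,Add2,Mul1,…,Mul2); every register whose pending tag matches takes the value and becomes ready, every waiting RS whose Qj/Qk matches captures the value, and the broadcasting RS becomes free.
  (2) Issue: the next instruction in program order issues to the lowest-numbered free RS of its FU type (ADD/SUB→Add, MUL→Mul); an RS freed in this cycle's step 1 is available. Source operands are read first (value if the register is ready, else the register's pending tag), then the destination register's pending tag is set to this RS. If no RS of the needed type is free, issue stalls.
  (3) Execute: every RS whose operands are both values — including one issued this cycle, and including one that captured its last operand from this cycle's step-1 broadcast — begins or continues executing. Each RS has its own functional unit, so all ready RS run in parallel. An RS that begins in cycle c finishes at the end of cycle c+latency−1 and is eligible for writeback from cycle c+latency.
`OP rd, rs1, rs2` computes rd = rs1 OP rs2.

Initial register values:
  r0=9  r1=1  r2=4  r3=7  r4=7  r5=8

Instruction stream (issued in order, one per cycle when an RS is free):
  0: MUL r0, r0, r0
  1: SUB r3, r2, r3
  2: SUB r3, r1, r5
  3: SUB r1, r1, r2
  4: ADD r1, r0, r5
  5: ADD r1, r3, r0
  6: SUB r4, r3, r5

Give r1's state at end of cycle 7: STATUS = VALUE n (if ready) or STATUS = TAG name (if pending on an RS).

  c1: issue MUL r0<-Mul1  regs: r0:Mul1,r1:1,r2:4,r3:7,r4:7,r5:8
  c2: issue SUB r3<-Add1  regs: r0:Mul1,r1:1,r2:4,r3:Add1,r4:7,r5:8
  c3: issue SUB r3<-Add2  regs: r0:Mul1,r1:1,r2:4,r3:Add2,r4:7,r5:8
  c4: CDB Add1=-3; issue SUB r1<-Add1  regs: r0:Mul1,r1:Add1,r2:4,r3:Add2,r4:7,r5:8
  c5: CDB Add2=-7; issue ADD r1<-Add2  regs: r0:Mul1,r1:Add2,r2:4,r3:-7,r4:7,r5:8
  c6: CDB Add1=-3; issue ADD r1<-Add1  regs: r0:Mul1,r1:Add1,r2:4,r3:-7,r4:7,r5:8
  c7: CDB Mul1=81; stall  regs: r0:81,r1:Add1,r2:4,r3:-7,r4:7,r5:8

STATUS = TAG Add1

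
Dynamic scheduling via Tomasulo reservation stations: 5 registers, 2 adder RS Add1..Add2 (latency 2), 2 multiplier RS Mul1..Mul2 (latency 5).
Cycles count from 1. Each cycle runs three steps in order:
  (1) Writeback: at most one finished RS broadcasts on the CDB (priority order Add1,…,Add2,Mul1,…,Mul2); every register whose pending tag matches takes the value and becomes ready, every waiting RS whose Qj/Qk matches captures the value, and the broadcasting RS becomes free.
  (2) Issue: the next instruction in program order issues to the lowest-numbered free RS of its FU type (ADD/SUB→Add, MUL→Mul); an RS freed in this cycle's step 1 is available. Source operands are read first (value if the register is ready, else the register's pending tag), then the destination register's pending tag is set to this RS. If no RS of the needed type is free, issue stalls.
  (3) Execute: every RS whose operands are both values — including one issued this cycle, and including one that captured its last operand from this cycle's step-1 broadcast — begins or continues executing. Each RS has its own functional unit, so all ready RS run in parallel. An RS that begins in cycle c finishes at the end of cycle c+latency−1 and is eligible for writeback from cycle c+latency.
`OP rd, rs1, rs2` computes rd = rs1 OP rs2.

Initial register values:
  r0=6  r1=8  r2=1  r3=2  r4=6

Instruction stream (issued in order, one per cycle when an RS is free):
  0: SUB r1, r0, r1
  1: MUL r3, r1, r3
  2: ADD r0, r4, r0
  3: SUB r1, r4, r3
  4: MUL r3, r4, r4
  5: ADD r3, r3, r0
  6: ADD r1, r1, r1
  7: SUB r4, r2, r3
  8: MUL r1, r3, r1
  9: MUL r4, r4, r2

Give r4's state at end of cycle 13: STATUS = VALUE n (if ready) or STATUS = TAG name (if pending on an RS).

c1: issue SUB r1<-Add1 | r0:6,r1:Add1,r2:1,r3:2,r4:6
c2: issue MUL r3<-Mul1 | r0:6,r1:Add1,r2:1,r3:Mul1,r4:6
c3: CDB Add1=-2; issue ADD r0<-Add1 | r0:Add1,r1:-2,r2:1,r3:Mul1,r4:6
c4: issue SUB r1<-Add2 | r0:Add1,r1:Add2,r2:1,r3:Mul1,r4:6
c5: CDB Add1=12; issue MUL r3<-Mul2 | r0:12,r1:Add2,r2:1,r3:Mul2,r4:6
c6: issue ADD r3<-Add1 | r0:12,r1:Add2,r2:1,r3:Add1,r4:6
c7: stall | r0:12,r1:Add2,r2:1,r3:Add1,r4:6
c8: CDB Mul1=-4; stall | r0:12,r1:Add2,r2:1,r3:Add1,r4:6
c9: stall | r0:12,r1:Add2,r2:1,r3:Add1,r4:6
c10: CDB Add2=10; issue ADD r1<-Add2 | r0:12,r1:Add2,r2:1,r3:Add1,r4:6
c11: CDB Mul2=36; stall | r0:12,r1:Add2,r2:1,r3:Add1,r4:6
c12: CDB Add2=20; issue SUB r4<-Add2 | r0:12,r1:20,r2:1,r3:Add1,r4:Add2
c13: CDB Add1=48; issue MUL r1<-Mul1 | r0:12,r1:Mul1,r2:1,r3:48,r4:Add2

STATUS = TAG Add2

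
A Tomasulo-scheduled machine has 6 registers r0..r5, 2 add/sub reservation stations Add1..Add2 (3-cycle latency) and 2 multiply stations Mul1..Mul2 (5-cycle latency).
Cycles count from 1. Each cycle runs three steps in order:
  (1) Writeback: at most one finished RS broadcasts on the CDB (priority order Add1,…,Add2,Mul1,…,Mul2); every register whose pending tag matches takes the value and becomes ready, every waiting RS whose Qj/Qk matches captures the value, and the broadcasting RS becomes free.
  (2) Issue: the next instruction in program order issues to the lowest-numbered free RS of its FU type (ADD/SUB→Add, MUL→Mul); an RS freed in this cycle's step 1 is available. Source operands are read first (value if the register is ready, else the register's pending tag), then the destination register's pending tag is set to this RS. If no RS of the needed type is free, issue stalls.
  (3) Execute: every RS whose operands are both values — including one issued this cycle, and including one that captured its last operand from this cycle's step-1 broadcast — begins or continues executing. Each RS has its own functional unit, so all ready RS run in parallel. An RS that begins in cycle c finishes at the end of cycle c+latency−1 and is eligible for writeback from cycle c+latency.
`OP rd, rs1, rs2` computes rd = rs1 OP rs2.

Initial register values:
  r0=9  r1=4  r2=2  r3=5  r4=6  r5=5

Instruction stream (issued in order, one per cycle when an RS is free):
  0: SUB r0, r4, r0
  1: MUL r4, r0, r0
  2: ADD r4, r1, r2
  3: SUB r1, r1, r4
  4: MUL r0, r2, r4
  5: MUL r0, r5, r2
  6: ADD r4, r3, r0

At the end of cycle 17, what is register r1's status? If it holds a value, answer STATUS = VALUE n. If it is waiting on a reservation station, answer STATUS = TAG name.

STATUS = VALUE -2

cycle 1: issue SUB r0<-Add1 // r0:Add1,r1:4,r2:2,r3:5,r4:6,r5:5
cycle 2: issue MUL r4<-Mul1 // r0:Add1,r1:4,r2:2,r3:5,r4:Mul1,r5:5
cycle 3: issue ADD r4<-Add2 // r0:Add1,r1:4,r2:2,r3:5,r4:Add2,r5:5
cycle 4: CDB Add1=-3; issue SUB r1<-Add1 // r0:-3,r1:Add1,r2:2,r3:5,r4:Add2,r5:5
cycle 5: issue MUL r0<-Mul2 // r0:Mul2,r1:Add1,r2:2,r3:5,r4:Add2,r5:5
cycle 6: CDB Add2=6; stall // r0:Mul2,r1:Add1,r2:2,r3:5,r4:6,r5:5
cycle 7: stall // r0:Mul2,r1:Add1,r2:2,r3:5,r4:6,r5:5
cycle 8: stall // r0:Mul2,r1:Add1,r2:2,r3:5,r4:6,r5:5
cycle 9: CDB Add1=-2; stall // r0:Mul2,r1:-2,r2:2,r3:5,r4:6,r5:5
cycle 10: CDB Mul1=9; issue MUL r0<-Mul1 // r0:Mul1,r1:-2,r2:2,r3:5,r4:6,r5:5
cycle 11: CDB Mul2=12; issue ADD r4<-Add1 // r0:Mul1,r1:-2,r2:2,r3:5,r4:Add1,r5:5
cycle 12: - // r0:Mul1,r1:-2,r2:2,r3:5,r4:Add1,r5:5
cycle 13: - // r0:Mul1,r1:-2,r2:2,r3:5,r4:Add1,r5:5
cycle 14: - // r0:Mul1,r1:-2,r2:2,r3:5,r4:Add1,r5:5
cycle 15: CDB Mul1=10 // r0:10,r1:-2,r2:2,r3:5,r4:Add1,r5:5
cycle 16: - // r0:10,r1:-2,r2:2,r3:5,r4:Add1,r5:5
cycle 17: - // r0:10,r1:-2,r2:2,r3:5,r4:Add1,r5:5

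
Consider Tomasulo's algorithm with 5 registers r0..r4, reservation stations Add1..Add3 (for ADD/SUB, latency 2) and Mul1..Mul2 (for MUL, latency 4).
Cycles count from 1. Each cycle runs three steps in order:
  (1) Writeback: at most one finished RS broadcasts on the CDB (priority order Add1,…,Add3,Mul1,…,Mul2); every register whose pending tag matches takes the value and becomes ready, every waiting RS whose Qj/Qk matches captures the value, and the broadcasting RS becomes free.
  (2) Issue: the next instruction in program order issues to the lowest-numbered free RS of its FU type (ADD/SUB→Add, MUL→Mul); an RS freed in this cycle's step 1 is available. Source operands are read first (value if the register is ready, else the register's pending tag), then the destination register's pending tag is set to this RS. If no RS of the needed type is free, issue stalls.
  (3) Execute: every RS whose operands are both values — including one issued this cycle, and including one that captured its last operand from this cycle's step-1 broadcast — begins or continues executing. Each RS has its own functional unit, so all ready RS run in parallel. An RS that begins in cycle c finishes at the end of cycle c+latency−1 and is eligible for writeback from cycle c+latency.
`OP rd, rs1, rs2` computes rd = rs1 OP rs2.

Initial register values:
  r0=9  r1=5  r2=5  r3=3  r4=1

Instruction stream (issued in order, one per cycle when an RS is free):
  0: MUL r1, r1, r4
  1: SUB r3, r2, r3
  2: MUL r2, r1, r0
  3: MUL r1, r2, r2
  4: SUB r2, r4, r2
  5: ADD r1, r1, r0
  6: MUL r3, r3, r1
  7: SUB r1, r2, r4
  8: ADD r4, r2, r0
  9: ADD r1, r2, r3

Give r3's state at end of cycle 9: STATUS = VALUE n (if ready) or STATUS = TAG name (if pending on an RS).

STATUS = TAG Mul2

c1: issue MUL r1<-Mul1 | r0:9,r1:Mul1,r2:5,r3:3,r4:1
c2: issue SUB r3<-Add1 | r0:9,r1:Mul1,r2:5,r3:Add1,r4:1
c3: issue MUL r2<-Mul2 | r0:9,r1:Mul1,r2:Mul2,r3:Add1,r4:1
c4: CDB Add1=2; stall | r0:9,r1:Mul1,r2:Mul2,r3:2,r4:1
c5: CDB Mul1=5; issue MUL r1<-Mul1 | r0:9,r1:Mul1,r2:Mul2,r3:2,r4:1
c6: issue SUB r2<-Add1 | r0:9,r1:Mul1,r2:Add1,r3:2,r4:1
c7: issue ADD r1<-Add2 | r0:9,r1:Add2,r2:Add1,r3:2,r4:1
c8: stall | r0:9,r1:Add2,r2:Add1,r3:2,r4:1
c9: CDB Mul2=45; issue MUL r3<-Mul2 | r0:9,r1:Add2,r2:Add1,r3:Mul2,r4:1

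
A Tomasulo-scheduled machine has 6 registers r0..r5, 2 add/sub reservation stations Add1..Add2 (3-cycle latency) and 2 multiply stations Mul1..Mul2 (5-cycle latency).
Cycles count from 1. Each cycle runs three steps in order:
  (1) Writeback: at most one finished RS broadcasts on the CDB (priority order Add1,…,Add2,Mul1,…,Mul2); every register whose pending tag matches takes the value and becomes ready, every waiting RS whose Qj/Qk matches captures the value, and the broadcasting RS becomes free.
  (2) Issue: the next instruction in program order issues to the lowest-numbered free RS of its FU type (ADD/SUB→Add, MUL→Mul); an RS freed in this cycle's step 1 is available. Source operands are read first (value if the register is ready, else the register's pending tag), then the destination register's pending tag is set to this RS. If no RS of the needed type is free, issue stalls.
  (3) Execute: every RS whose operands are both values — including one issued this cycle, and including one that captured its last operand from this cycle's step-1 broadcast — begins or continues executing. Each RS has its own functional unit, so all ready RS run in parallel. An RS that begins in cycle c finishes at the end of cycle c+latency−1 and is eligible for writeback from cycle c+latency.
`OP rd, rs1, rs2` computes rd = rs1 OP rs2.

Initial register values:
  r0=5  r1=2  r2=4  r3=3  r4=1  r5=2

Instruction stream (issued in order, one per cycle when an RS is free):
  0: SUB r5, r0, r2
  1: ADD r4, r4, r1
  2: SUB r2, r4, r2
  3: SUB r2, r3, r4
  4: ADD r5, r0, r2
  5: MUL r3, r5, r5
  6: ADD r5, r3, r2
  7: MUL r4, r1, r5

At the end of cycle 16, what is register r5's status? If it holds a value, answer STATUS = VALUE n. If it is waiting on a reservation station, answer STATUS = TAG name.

c1: issue SUB r5<-Add1 | r0:5,r1:2,r2:4,r3:3,r4:1,r5:Add1
c2: issue ADD r4<-Add2 | r0:5,r1:2,r2:4,r3:3,r4:Add2,r5:Add1
c3: stall | r0:5,r1:2,r2:4,r3:3,r4:Add2,r5:Add1
c4: CDB Add1=1; issue SUB r2<-Add1 | r0:5,r1:2,r2:Add1,r3:3,r4:Add2,r5:1
c5: CDB Add2=3; issue SUB r2<-Add2 | r0:5,r1:2,r2:Add2,r3:3,r4:3,r5:1
c6: stall | r0:5,r1:2,r2:Add2,r3:3,r4:3,r5:1
c7: stall | r0:5,r1:2,r2:Add2,r3:3,r4:3,r5:1
c8: CDB Add1=-1; issue ADD r5<-Add1 | r0:5,r1:2,r2:Add2,r3:3,r4:3,r5:Add1
c9: CDB Add2=0; issue MUL r3<-Mul1 | r0:5,r1:2,r2:0,r3:Mul1,r4:3,r5:Add1
c10: issue ADD r5<-Add2 | r0:5,r1:2,r2:0,r3:Mul1,r4:3,r5:Add2
c11: issue MUL r4<-Mul2 | r0:5,r1:2,r2:0,r3:Mul1,r4:Mul2,r5:Add2
c12: CDB Add1=5 | r0:5,r1:2,r2:0,r3:Mul1,r4:Mul2,r5:Add2
c13: - | r0:5,r1:2,r2:0,r3:Mul1,r4:Mul2,r5:Add2
c14: - | r0:5,r1:2,r2:0,r3:Mul1,r4:Mul2,r5:Add2
c15: - | r0:5,r1:2,r2:0,r3:Mul1,r4:Mul2,r5:Add2
c16: - | r0:5,r1:2,r2:0,r3:Mul1,r4:Mul2,r5:Add2

STATUS = TAG Add2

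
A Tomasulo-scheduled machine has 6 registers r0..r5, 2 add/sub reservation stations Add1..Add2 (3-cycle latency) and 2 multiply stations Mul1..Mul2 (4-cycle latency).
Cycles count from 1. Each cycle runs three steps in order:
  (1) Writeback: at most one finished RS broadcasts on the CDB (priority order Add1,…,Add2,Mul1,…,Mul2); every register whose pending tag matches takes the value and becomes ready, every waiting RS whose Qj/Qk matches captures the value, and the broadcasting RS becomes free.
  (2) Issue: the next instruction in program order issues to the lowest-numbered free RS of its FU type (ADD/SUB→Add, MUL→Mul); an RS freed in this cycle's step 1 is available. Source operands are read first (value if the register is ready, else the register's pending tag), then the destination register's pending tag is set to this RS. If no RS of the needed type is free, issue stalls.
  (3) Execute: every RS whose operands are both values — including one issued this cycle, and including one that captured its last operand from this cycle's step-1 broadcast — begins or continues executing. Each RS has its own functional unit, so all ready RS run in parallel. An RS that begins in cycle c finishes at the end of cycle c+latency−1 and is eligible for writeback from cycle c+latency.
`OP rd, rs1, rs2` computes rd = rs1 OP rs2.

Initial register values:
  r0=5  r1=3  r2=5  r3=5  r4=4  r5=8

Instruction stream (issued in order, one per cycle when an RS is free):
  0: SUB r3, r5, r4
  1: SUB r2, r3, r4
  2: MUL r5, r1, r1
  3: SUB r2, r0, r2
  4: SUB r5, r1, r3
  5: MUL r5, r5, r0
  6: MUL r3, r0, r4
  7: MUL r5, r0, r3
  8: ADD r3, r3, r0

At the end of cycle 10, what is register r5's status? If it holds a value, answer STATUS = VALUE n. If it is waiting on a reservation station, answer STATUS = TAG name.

cycle 1: issue SUB r3<-Add1 // r0:5,r1:3,r2:5,r3:Add1,r4:4,r5:8
cycle 2: issue SUB r2<-Add2 // r0:5,r1:3,r2:Add2,r3:Add1,r4:4,r5:8
cycle 3: issue MUL r5<-Mul1 // r0:5,r1:3,r2:Add2,r3:Add1,r4:4,r5:Mul1
cycle 4: CDB Add1=4; issue SUB r2<-Add1 // r0:5,r1:3,r2:Add1,r3:4,r4:4,r5:Mul1
cycle 5: stall // r0:5,r1:3,r2:Add1,r3:4,r4:4,r5:Mul1
cycle 6: stall // r0:5,r1:3,r2:Add1,r3:4,r4:4,r5:Mul1
cycle 7: CDB Add2=0; issue SUB r5<-Add2 // r0:5,r1:3,r2:Add1,r3:4,r4:4,r5:Add2
cycle 8: CDB Mul1=9; issue MUL r5<-Mul1 // r0:5,r1:3,r2:Add1,r3:4,r4:4,r5:Mul1
cycle 9: issue MUL r3<-Mul2 // r0:5,r1:3,r2:Add1,r3:Mul2,r4:4,r5:Mul1
cycle 10: CDB Add1=5; stall // r0:5,r1:3,r2:5,r3:Mul2,r4:4,r5:Mul1

STATUS = TAG Mul1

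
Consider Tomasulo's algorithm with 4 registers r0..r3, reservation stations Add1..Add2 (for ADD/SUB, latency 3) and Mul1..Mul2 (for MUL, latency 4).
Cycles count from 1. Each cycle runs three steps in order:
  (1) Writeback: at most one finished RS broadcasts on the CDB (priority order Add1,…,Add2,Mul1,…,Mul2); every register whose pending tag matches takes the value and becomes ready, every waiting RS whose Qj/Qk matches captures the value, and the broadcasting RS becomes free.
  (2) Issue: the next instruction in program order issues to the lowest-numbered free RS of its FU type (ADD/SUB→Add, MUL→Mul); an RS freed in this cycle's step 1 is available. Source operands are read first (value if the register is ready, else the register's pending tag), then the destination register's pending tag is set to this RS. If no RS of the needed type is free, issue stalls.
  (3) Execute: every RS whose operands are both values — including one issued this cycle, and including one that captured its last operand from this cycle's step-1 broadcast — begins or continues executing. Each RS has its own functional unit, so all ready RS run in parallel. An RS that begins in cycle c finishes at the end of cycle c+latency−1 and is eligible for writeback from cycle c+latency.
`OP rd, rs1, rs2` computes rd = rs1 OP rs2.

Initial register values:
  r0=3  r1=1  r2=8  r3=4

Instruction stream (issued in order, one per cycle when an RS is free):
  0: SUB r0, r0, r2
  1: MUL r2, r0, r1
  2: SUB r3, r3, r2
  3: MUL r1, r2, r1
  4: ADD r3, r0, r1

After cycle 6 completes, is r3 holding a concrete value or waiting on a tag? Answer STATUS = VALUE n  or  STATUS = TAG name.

STATUS = TAG Add1

cycle 1: issue SUB r0<-Add1 // r0:Add1,r1:1,r2:8,r3:4
cycle 2: issue MUL r2<-Mul1 // r0:Add1,r1:1,r2:Mul1,r3:4
cycle 3: issue SUB r3<-Add2 // r0:Add1,r1:1,r2:Mul1,r3:Add2
cycle 4: CDB Add1=-5; issue MUL r1<-Mul2 // r0:-5,r1:Mul2,r2:Mul1,r3:Add2
cycle 5: issue ADD r3<-Add1 // r0:-5,r1:Mul2,r2:Mul1,r3:Add1
cycle 6: - // r0:-5,r1:Mul2,r2:Mul1,r3:Add1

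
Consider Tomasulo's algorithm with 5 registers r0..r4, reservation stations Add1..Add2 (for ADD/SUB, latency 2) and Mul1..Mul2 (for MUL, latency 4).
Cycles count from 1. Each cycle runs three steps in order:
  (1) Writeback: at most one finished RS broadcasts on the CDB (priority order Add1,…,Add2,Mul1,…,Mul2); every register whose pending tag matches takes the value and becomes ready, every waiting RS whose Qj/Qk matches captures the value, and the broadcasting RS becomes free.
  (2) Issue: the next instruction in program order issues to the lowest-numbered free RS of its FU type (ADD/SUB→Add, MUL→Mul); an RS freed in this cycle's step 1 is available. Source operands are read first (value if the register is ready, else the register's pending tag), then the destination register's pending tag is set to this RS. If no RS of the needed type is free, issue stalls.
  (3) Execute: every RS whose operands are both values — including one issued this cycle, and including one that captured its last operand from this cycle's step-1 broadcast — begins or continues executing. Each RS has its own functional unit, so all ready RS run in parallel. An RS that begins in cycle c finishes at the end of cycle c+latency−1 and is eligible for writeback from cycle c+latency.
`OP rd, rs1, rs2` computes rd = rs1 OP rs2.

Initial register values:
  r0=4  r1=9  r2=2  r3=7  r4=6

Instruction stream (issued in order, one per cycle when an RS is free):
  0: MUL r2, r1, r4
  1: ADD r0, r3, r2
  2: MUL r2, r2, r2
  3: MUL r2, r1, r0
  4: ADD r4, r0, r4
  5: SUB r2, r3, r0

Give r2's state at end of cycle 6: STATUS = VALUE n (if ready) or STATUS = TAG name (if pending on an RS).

c1: issue MUL r2<-Mul1 | r0:4,r1:9,r2:Mul1,r3:7,r4:6
c2: issue ADD r0<-Add1 | r0:Add1,r1:9,r2:Mul1,r3:7,r4:6
c3: issue MUL r2<-Mul2 | r0:Add1,r1:9,r2:Mul2,r3:7,r4:6
c4: stall | r0:Add1,r1:9,r2:Mul2,r3:7,r4:6
c5: CDB Mul1=54; issue MUL r2<-Mul1 | r0:Add1,r1:9,r2:Mul1,r3:7,r4:6
c6: issue ADD r4<-Add2 | r0:Add1,r1:9,r2:Mul1,r3:7,r4:Add2

STATUS = TAG Mul1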